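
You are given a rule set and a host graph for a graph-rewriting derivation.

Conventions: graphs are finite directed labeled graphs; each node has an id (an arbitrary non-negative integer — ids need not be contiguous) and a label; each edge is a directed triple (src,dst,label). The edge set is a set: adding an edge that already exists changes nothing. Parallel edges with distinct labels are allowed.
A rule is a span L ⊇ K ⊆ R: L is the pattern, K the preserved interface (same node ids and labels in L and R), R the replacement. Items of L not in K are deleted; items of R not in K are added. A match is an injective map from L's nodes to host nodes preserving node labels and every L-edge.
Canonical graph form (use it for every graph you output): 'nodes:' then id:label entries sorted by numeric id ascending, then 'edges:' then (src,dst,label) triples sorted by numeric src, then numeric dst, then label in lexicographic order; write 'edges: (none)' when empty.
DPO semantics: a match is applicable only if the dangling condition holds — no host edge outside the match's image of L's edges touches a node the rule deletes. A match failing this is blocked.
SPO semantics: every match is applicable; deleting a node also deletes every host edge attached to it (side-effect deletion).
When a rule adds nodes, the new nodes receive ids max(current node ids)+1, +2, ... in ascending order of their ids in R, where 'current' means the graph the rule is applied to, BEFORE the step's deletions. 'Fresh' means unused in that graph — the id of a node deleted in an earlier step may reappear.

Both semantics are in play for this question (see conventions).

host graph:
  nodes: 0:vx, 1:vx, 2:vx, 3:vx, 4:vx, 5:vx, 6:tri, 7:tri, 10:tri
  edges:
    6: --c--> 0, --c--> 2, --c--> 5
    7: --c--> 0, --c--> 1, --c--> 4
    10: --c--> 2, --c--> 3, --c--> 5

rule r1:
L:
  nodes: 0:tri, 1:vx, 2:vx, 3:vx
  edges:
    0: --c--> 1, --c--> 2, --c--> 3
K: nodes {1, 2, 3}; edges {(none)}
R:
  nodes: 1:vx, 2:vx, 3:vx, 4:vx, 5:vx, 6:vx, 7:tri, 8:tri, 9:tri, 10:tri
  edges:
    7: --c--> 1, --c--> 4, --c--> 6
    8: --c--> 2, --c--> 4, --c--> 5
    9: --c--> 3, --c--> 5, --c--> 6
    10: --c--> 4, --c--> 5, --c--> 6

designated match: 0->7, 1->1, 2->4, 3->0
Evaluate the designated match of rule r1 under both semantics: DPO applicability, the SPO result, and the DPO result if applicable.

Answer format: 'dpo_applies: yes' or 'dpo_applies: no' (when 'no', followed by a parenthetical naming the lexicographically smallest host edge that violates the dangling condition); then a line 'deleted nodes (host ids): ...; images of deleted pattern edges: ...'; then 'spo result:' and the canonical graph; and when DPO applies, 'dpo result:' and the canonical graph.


dpo_applies: yes
deleted nodes (host ids): 7; images of deleted pattern edges: (7,0,c); (7,1,c); (7,4,c)
spo result:
nodes: 0:vx, 1:vx, 2:vx, 3:vx, 4:vx, 5:vx, 6:tri, 10:tri, 11:vx, 12:vx, 13:vx, 14:tri, 15:tri, 16:tri, 17:tri
edges: (6,0,c); (6,2,c); (6,5,c); (10,2,c); (10,3,c); (10,5,c); (14,1,c); (14,11,c); (14,13,c); (15,4,c); (15,11,c); (15,12,c); (16,0,c); (16,12,c); (16,13,c); (17,11,c); (17,12,c); (17,13,c)
dpo result:
nodes: 0:vx, 1:vx, 2:vx, 3:vx, 4:vx, 5:vx, 6:tri, 10:tri, 11:vx, 12:vx, 13:vx, 14:tri, 15:tri, 16:tri, 17:tri
edges: (6,0,c); (6,2,c); (6,5,c); (10,2,c); (10,3,c); (10,5,c); (14,1,c); (14,11,c); (14,13,c); (15,4,c); (15,11,c); (15,12,c); (16,0,c); (16,12,c); (16,13,c); (17,11,c); (17,12,c); (17,13,c)


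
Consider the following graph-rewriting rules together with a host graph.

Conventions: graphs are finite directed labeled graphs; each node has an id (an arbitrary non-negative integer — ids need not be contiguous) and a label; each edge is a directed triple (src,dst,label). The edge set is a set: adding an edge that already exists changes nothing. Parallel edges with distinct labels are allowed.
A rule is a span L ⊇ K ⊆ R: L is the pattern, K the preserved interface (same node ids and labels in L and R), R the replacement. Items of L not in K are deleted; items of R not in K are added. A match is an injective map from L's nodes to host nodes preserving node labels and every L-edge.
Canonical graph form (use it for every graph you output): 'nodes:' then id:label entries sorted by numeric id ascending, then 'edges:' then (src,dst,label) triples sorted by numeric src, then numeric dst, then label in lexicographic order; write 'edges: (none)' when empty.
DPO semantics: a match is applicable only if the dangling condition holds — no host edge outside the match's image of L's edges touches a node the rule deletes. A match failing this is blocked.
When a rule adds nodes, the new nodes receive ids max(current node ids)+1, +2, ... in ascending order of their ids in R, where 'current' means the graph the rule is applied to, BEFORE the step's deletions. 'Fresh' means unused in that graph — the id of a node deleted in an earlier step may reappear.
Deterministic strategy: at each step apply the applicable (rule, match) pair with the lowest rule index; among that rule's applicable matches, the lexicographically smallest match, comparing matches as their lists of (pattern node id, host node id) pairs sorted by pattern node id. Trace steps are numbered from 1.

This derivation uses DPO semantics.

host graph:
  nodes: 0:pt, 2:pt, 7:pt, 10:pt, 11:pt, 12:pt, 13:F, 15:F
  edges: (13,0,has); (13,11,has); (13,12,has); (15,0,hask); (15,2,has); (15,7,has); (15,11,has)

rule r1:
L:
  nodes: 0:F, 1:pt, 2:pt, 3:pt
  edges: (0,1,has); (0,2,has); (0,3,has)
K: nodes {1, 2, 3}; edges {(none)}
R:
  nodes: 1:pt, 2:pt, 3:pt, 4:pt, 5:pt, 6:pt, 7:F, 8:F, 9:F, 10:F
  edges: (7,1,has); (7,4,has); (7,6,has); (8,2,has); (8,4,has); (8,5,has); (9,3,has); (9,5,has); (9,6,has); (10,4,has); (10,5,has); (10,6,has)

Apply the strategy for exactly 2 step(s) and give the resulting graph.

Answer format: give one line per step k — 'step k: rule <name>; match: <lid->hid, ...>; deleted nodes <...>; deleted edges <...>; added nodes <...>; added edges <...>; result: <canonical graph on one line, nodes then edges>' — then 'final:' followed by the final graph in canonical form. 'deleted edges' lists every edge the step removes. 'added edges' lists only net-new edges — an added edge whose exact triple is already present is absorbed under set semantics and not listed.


step 1: rule r1; match: 0->13, 1->0, 2->11, 3->12; deleted nodes 13; deleted edges (13,0,has); (13,11,has); (13,12,has); added nodes 16, 17, 18, 19, 20, 21, 22; added edges (19,0,has); (19,16,has); (19,18,has); (20,11,has); (20,16,has); (20,17,has); (21,12,has); (21,17,has); (21,18,has); (22,16,has); (22,17,has); (22,18,has); result: nodes: 0:pt, 2:pt, 7:pt, 10:pt, 11:pt, 12:pt, 15:F, 16:pt, 17:pt, 18:pt, 19:F, 20:F, 21:F, 22:F edges: (15,0,hask); (15,2,has); (15,7,has); (15,11,has); (19,0,has); (19,16,has); (19,18,has); (20,11,has); (20,16,has); (20,17,has); (21,12,has); (21,17,has); (21,18,has); (22,16,has); (22,17,has); (22,18,has)
step 2: rule r1; match: 0->19, 1->0, 2->16, 3->18; deleted nodes 19; deleted edges (19,0,has); (19,16,has); (19,18,has); added nodes 23, 24, 25, 26, 27, 28, 29; added edges (26,0,has); (26,23,has); (26,25,has); (27,16,has); (27,23,has); (27,24,has); (28,18,has); (28,24,has); (28,25,has); (29,23,has); (29,24,has); (29,25,has); result: nodes: 0:pt, 2:pt, 7:pt, 10:pt, 11:pt, 12:pt, 15:F, 16:pt, 17:pt, 18:pt, 20:F, 21:F, 22:F, 23:pt, 24:pt, 25:pt, 26:F, 27:F, 28:F, 29:F edges: (15,0,hask); (15,2,has); (15,7,has); (15,11,has); (20,11,has); (20,16,has); (20,17,has); (21,12,has); (21,17,has); (21,18,has); (22,16,has); (22,17,has); (22,18,has); (26,0,has); (26,23,has); (26,25,has); (27,16,has); (27,23,has); (27,24,has); (28,18,has); (28,24,has); (28,25,has); (29,23,has); (29,24,has); (29,25,has)
final:
nodes: 0:pt, 2:pt, 7:pt, 10:pt, 11:pt, 12:pt, 15:F, 16:pt, 17:pt, 18:pt, 20:F, 21:F, 22:F, 23:pt, 24:pt, 25:pt, 26:F, 27:F, 28:F, 29:F
edges: (15,0,hask); (15,2,has); (15,7,has); (15,11,has); (20,11,has); (20,16,has); (20,17,has); (21,12,has); (21,17,has); (21,18,has); (22,16,has); (22,17,has); (22,18,has); (26,0,has); (26,23,has); (26,25,has); (27,16,has); (27,23,has); (27,24,has); (28,18,has); (28,24,has); (28,25,has); (29,23,has); (29,24,has); (29,25,has)


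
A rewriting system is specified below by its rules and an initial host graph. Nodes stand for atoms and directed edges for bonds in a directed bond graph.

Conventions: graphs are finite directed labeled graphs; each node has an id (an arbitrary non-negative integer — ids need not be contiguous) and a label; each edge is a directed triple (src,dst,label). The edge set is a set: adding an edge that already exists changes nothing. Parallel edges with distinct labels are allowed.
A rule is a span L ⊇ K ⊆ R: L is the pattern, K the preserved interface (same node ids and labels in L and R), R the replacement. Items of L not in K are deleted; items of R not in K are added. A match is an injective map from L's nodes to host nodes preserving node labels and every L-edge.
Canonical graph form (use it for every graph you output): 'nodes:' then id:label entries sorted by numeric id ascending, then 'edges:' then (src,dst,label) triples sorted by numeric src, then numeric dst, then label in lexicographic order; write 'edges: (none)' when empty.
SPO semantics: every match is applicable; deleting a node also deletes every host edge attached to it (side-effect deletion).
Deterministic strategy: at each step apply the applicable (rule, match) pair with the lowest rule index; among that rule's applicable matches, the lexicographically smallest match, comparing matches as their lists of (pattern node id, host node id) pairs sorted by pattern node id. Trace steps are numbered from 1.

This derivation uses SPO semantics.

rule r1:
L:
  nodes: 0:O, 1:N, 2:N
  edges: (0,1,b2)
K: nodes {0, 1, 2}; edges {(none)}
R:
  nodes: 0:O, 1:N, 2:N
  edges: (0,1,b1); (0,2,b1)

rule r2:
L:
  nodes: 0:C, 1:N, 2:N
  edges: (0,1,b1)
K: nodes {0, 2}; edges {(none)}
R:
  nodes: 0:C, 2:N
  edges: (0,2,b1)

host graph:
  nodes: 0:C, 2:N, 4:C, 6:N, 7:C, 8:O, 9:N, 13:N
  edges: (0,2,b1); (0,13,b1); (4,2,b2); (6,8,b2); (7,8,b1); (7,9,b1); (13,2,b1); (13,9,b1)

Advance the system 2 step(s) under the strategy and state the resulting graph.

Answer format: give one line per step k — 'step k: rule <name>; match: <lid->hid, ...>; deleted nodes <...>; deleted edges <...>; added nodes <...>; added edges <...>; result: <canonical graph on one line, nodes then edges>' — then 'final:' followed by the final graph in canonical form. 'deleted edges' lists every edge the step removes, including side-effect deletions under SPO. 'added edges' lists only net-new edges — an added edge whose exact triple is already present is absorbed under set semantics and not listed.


step 1: rule r2; match: 0->0, 1->2, 2->6; deleted nodes 2; deleted edges (0,2,b1); (4,2,b2); (13,2,b1); added nodes (none); added edges (0,6,b1); result: nodes: 0:C, 4:C, 6:N, 7:C, 8:O, 9:N, 13:N edges: (0,6,b1); (0,13,b1); (6,8,b2); (7,8,b1); (7,9,b1); (13,9,b1)
step 2: rule r2; match: 0->0, 1->6, 2->9; deleted nodes 6; deleted edges (0,6,b1); (6,8,b2); added nodes (none); added edges (0,9,b1); result: nodes: 0:C, 4:C, 7:C, 8:O, 9:N, 13:N edges: (0,9,b1); (0,13,b1); (7,8,b1); (7,9,b1); (13,9,b1)
final:
nodes: 0:C, 4:C, 7:C, 8:O, 9:N, 13:N
edges: (0,9,b1); (0,13,b1); (7,8,b1); (7,9,b1); (13,9,b1)


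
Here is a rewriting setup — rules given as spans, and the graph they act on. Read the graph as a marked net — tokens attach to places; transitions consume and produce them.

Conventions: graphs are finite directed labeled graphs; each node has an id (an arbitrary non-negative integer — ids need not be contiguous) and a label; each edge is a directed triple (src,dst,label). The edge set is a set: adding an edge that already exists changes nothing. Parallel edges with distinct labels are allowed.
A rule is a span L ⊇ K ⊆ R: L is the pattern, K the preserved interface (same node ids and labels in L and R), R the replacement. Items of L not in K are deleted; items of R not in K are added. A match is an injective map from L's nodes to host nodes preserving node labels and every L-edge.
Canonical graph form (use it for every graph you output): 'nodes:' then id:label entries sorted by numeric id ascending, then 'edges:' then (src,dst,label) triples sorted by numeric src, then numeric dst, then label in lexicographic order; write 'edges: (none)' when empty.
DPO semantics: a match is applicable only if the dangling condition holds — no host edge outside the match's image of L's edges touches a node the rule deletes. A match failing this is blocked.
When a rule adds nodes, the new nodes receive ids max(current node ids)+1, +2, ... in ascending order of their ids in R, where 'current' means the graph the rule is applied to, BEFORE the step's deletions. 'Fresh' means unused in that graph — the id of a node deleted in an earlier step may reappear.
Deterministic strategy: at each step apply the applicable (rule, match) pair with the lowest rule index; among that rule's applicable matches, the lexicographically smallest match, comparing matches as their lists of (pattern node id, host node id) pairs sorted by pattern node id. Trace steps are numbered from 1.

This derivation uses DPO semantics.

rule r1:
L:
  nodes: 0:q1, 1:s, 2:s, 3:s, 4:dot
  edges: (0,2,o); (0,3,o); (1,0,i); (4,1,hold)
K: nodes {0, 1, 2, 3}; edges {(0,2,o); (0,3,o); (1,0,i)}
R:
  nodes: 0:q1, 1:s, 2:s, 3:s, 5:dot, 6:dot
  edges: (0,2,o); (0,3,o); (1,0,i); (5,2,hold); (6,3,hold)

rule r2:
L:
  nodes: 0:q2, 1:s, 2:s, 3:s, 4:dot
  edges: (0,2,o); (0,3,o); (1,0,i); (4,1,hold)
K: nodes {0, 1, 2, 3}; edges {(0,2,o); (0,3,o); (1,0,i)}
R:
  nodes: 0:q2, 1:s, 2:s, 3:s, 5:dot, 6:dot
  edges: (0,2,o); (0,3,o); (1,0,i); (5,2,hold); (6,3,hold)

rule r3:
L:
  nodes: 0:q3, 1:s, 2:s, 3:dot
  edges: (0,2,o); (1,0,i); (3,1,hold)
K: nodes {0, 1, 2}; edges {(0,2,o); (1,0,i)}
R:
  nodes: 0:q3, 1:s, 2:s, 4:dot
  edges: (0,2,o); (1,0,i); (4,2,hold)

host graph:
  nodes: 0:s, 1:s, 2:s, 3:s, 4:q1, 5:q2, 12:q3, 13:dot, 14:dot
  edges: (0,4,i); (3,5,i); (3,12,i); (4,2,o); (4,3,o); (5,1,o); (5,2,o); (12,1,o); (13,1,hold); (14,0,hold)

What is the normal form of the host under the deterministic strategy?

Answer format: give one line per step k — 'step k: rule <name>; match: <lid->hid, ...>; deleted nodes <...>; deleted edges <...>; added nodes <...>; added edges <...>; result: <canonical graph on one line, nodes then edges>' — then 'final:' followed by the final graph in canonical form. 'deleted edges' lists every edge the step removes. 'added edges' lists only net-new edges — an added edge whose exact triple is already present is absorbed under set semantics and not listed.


step 1: rule r1; match: 0->4, 1->0, 2->2, 3->3, 4->14; deleted nodes 14; deleted edges (14,0,hold); added nodes 15, 16; added edges (15,2,hold); (16,3,hold); result: nodes: 0:s, 1:s, 2:s, 3:s, 4:q1, 5:q2, 12:q3, 13:dot, 15:dot, 16:dot edges: (0,4,i); (3,5,i); (3,12,i); (4,2,o); (4,3,o); (5,1,o); (5,2,o); (12,1,o); (13,1,hold); (15,2,hold); (16,3,hold)
step 2: rule r2; match: 0->5, 1->3, 2->1, 3->2, 4->16; deleted nodes 16; deleted edges (16,3,hold); added nodes 17, 18; added edges (17,1,hold); (18,2,hold); result: nodes: 0:s, 1:s, 2:s, 3:s, 4:q1, 5:q2, 12:q3, 13:dot, 15:dot, 17:dot, 18:dot edges: (0,4,i); (3,5,i); (3,12,i); (4,2,o); (4,3,o); (5,1,o); (5,2,o); (12,1,o); (13,1,hold); (15,2,hold); (17,1,hold); (18,2,hold)
final:
nodes: 0:s, 1:s, 2:s, 3:s, 4:q1, 5:q2, 12:q3, 13:dot, 15:dot, 17:dot, 18:dot
edges: (0,4,i); (3,5,i); (3,12,i); (4,2,o); (4,3,o); (5,1,o); (5,2,o); (12,1,o); (13,1,hold); (15,2,hold); (17,1,hold); (18,2,hold)


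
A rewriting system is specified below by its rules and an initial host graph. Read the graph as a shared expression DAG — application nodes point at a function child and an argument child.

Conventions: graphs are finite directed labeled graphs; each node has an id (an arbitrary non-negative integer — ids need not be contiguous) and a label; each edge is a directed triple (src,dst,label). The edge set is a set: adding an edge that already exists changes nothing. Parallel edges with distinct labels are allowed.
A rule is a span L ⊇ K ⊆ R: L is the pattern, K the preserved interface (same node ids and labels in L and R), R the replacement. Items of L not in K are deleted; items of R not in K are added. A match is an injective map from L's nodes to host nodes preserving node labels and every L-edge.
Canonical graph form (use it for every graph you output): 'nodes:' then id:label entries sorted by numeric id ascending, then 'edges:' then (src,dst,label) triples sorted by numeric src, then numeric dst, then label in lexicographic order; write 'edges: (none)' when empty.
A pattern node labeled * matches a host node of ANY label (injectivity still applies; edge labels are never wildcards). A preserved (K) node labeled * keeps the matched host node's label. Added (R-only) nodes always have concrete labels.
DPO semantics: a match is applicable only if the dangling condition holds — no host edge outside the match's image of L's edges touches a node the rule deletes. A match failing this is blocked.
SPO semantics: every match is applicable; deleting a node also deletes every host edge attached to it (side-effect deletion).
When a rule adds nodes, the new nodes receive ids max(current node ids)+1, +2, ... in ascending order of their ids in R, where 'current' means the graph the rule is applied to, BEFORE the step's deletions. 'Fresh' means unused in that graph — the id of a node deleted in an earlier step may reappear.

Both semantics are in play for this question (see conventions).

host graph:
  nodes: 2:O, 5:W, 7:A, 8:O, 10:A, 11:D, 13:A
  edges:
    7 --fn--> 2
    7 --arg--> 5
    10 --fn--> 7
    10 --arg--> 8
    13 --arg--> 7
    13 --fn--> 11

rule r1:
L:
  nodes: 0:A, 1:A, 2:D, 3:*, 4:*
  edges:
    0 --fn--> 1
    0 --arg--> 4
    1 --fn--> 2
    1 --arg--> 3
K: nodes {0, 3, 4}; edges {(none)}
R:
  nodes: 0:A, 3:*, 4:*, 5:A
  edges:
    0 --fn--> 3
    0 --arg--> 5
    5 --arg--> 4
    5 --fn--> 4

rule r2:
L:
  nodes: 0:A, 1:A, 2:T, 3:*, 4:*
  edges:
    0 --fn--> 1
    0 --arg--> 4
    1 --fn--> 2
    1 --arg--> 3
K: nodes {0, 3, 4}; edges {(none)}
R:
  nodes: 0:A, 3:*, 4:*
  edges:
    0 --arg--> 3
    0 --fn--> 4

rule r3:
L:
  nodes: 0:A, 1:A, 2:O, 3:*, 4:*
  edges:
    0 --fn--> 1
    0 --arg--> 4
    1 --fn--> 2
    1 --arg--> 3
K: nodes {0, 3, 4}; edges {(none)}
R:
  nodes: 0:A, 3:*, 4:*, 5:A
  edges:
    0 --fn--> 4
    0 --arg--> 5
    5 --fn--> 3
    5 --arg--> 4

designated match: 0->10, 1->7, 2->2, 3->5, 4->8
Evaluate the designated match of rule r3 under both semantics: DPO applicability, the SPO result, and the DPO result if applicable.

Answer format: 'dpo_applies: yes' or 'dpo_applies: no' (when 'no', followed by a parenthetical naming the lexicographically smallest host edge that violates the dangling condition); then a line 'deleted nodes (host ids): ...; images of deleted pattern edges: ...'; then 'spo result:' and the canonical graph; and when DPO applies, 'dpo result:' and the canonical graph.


dpo_applies: no
(the rule deletes node 7, which keeps host edge (13,7,arg) outside the match image — the dangling condition fails, DPO blocks; SPO proceeds and side-deletes such edges)
deleted nodes (host ids): 2, 7; images of deleted pattern edges: (7,2,fn); (7,5,arg); (10,7,fn); (10,8,arg)
spo result:
nodes: 5:W, 8:O, 10:A, 11:D, 13:A, 14:A
edges: (10,8,fn); (10,14,arg); (13,11,fn); (14,5,fn); (14,8,arg)


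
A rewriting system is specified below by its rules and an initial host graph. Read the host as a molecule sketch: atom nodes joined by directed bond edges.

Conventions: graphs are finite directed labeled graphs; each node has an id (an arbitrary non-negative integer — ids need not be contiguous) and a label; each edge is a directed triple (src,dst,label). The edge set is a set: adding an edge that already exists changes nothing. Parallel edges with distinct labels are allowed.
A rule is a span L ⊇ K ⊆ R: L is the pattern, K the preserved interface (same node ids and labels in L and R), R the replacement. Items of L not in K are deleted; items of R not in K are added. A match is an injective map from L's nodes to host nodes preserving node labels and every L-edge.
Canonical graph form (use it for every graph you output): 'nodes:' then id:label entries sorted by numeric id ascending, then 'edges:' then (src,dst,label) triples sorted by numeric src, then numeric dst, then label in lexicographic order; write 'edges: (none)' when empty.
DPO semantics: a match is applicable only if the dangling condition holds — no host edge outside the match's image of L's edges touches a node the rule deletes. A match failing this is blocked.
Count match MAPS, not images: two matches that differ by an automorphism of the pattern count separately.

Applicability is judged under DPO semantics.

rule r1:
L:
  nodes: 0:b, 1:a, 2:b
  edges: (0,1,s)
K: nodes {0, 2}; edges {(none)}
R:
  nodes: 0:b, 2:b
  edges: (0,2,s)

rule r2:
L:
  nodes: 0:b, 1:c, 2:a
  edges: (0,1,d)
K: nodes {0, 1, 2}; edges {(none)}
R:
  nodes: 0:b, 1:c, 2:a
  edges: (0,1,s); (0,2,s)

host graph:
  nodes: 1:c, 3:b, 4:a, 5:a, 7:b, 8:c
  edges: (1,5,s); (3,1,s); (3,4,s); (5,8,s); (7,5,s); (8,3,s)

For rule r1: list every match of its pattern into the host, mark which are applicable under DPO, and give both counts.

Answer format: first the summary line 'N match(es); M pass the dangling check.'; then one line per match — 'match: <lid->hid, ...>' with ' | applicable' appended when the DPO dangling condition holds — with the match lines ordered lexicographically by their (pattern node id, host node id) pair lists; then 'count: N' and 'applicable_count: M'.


2 match(es); 1 pass the dangling check.
match: 0->3, 1->4, 2->7 | applicable
match: 0->7, 1->5, 2->3
count: 2
applicable_count: 1


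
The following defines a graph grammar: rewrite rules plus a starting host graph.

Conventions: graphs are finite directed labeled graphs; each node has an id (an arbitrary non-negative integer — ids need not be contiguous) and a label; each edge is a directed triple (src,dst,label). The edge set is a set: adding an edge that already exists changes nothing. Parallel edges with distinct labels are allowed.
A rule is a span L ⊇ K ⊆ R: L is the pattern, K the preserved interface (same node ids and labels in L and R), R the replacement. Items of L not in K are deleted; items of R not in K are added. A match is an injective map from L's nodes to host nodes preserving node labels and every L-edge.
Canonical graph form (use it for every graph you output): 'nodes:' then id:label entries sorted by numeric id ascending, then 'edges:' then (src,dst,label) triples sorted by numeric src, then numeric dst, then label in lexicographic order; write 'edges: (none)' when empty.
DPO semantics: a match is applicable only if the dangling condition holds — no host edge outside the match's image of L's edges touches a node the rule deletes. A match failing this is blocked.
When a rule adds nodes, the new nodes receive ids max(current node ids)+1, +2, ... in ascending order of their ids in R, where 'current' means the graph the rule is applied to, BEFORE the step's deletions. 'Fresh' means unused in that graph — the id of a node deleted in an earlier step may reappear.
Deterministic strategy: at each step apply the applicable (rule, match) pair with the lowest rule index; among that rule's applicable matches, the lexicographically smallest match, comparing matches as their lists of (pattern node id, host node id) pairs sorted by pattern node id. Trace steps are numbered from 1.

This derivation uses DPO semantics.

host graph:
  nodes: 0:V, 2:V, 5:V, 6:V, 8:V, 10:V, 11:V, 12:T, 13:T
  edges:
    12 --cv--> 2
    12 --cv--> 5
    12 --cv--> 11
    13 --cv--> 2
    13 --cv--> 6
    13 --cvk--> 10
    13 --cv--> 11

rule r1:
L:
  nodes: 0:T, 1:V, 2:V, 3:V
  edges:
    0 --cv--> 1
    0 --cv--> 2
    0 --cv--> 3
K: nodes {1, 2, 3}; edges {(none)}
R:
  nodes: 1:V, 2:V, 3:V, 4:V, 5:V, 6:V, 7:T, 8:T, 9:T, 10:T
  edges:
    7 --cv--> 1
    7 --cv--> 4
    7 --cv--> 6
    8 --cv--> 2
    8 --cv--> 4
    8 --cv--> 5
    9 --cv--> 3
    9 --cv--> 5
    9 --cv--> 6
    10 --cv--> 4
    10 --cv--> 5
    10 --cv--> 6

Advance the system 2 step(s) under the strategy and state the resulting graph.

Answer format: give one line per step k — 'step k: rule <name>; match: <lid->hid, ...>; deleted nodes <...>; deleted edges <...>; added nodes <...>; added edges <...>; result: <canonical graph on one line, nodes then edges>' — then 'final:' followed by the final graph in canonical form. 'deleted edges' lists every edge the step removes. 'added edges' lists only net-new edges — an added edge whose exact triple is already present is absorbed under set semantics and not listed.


step 1: rule r1; match: 0->12, 1->2, 2->5, 3->11; deleted nodes 12; deleted edges (12,2,cv); (12,5,cv); (12,11,cv); added nodes 14, 15, 16, 17, 18, 19, 20; added edges (17,2,cv); (17,14,cv); (17,16,cv); (18,5,cv); (18,14,cv); (18,15,cv); (19,11,cv); (19,15,cv); (19,16,cv); (20,14,cv); (20,15,cv); (20,16,cv); result: nodes: 0:V, 2:V, 5:V, 6:V, 8:V, 10:V, 11:V, 13:T, 14:V, 15:V, 16:V, 17:T, 18:T, 19:T, 20:T edges: (13,2,cv); (13,6,cv); (13,10,cvk); (13,11,cv); (17,2,cv); (17,14,cv); (17,16,cv); (18,5,cv); (18,14,cv); (18,15,cv); (19,11,cv); (19,15,cv); (19,16,cv); (20,14,cv); (20,15,cv); (20,16,cv)
step 2: rule r1; match: 0->17, 1->2, 2->14, 3->16; deleted nodes 17; deleted edges (17,2,cv); (17,14,cv); (17,16,cv); added nodes 21, 22, 23, 24, 25, 26, 27; added edges (24,2,cv); (24,21,cv); (24,23,cv); (25,14,cv); (25,21,cv); (25,22,cv); (26,16,cv); (26,22,cv); (26,23,cv); (27,21,cv); (27,22,cv); (27,23,cv); result: nodes: 0:V, 2:V, 5:V, 6:V, 8:V, 10:V, 11:V, 13:T, 14:V, 15:V, 16:V, 18:T, 19:T, 20:T, 21:V, 22:V, 23:V, 24:T, 25:T, 26:T, 27:T edges: (13,2,cv); (13,6,cv); (13,10,cvk); (13,11,cv); (18,5,cv); (18,14,cv); (18,15,cv); (19,11,cv); (19,15,cv); (19,16,cv); (20,14,cv); (20,15,cv); (20,16,cv); (24,2,cv); (24,21,cv); (24,23,cv); (25,14,cv); (25,21,cv); (25,22,cv); (26,16,cv); (26,22,cv); (26,23,cv); (27,21,cv); (27,22,cv); (27,23,cv)
final:
nodes: 0:V, 2:V, 5:V, 6:V, 8:V, 10:V, 11:V, 13:T, 14:V, 15:V, 16:V, 18:T, 19:T, 20:T, 21:V, 22:V, 23:V, 24:T, 25:T, 26:T, 27:T
edges: (13,2,cv); (13,6,cv); (13,10,cvk); (13,11,cv); (18,5,cv); (18,14,cv); (18,15,cv); (19,11,cv); (19,15,cv); (19,16,cv); (20,14,cv); (20,15,cv); (20,16,cv); (24,2,cv); (24,21,cv); (24,23,cv); (25,14,cv); (25,21,cv); (25,22,cv); (26,16,cv); (26,22,cv); (26,23,cv); (27,21,cv); (27,22,cv); (27,23,cv)


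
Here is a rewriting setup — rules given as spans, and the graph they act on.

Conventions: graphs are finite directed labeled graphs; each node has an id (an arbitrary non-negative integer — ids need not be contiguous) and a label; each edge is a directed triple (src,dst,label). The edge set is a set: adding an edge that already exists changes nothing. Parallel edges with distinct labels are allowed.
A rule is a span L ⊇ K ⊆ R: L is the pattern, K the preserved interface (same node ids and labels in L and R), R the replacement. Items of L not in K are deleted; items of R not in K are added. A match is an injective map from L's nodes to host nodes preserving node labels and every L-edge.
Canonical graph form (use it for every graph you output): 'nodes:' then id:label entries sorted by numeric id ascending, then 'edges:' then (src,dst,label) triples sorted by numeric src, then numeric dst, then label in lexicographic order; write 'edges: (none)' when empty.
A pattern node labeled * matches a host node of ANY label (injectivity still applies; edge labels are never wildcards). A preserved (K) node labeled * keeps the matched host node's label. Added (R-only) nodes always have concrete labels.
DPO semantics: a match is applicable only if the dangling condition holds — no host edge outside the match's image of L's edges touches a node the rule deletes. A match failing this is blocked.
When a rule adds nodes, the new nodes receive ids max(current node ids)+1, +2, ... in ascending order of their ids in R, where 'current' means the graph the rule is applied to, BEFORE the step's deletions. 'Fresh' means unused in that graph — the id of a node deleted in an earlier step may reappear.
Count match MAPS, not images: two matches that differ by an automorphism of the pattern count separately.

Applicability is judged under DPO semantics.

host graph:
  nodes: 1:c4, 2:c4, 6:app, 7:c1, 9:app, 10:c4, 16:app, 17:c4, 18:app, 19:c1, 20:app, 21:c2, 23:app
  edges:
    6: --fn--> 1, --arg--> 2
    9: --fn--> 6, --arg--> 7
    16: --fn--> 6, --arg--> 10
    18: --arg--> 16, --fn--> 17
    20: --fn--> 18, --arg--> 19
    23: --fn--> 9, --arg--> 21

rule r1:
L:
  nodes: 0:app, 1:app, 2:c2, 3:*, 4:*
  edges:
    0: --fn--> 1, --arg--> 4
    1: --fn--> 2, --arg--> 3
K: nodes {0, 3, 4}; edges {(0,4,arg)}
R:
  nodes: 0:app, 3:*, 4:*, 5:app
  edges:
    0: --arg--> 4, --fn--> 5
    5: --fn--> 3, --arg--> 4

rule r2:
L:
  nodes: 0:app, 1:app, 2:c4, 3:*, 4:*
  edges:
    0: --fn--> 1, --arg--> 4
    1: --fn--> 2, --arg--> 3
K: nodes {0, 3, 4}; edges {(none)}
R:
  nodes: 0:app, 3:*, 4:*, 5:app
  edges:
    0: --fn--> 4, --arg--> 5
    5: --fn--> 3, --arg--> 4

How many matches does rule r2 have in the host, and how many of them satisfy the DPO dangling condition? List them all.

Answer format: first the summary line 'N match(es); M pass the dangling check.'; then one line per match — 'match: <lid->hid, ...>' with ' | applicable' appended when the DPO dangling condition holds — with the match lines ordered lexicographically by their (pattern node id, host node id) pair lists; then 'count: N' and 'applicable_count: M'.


3 match(es); 1 pass the dangling check.
match: 0->9, 1->6, 2->1, 3->2, 4->7
match: 0->16, 1->6, 2->1, 3->2, 4->10
match: 0->20, 1->18, 2->17, 3->16, 4->19 | applicable
count: 3
applicable_count: 1


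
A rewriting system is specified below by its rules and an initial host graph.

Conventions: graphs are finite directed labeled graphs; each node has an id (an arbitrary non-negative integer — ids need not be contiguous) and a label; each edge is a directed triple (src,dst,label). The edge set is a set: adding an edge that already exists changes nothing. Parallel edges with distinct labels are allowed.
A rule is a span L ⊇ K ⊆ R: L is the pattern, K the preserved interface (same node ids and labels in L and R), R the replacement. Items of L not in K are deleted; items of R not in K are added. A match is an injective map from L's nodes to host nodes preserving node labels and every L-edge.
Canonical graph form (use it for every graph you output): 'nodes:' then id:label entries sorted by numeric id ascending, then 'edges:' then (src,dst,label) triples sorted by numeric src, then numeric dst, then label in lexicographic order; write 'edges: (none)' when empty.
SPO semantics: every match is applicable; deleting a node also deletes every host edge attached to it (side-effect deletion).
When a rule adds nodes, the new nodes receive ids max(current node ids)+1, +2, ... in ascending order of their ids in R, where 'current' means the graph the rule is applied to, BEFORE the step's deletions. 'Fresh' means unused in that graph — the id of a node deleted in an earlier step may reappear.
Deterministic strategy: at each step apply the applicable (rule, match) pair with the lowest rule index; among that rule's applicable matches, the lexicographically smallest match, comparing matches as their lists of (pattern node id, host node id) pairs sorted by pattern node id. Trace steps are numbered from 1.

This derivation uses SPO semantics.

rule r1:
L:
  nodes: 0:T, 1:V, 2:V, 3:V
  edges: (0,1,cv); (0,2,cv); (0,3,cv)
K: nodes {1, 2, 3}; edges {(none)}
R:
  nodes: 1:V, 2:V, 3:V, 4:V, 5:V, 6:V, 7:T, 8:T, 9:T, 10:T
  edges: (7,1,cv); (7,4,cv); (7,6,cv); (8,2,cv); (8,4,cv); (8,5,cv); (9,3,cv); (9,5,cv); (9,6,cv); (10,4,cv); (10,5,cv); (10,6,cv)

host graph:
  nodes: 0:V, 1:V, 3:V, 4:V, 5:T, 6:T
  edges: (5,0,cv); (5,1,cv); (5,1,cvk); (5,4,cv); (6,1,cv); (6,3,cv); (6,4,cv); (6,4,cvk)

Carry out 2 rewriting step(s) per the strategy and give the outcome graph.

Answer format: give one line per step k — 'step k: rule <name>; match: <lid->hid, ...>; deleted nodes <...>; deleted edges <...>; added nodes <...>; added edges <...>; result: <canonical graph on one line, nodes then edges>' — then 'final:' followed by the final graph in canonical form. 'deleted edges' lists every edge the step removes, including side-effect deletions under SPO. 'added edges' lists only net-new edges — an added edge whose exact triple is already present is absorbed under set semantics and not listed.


step 1: rule r1; match: 0->5, 1->0, 2->1, 3->4; deleted nodes 5; deleted edges (5,0,cv); (5,1,cv); (5,1,cvk); (5,4,cv); added nodes 7, 8, 9, 10, 11, 12, 13; added edges (10,0,cv); (10,7,cv); (10,9,cv); (11,1,cv); (11,7,cv); (11,8,cv); (12,4,cv); (12,8,cv); (12,9,cv); (13,7,cv); (13,8,cv); (13,9,cv); result: nodes: 0:V, 1:V, 3:V, 4:V, 6:T, 7:V, 8:V, 9:V, 10:T, 11:T, 12:T, 13:T edges: (6,1,cv); (6,3,cv); (6,4,cv); (6,4,cvk); (10,0,cv); (10,7,cv); (10,9,cv); (11,1,cv); (11,7,cv); (11,8,cv); (12,4,cv); (12,8,cv); (12,9,cv); (13,7,cv); (13,8,cv); (13,9,cv)
step 2: rule r1; match: 0->6, 1->1, 2->3, 3->4; deleted nodes 6; deleted edges (6,1,cv); (6,3,cv); (6,4,cv); (6,4,cvk); added nodes 14, 15, 16, 17, 18, 19, 20; added edges (17,1,cv); (17,14,cv); (17,16,cv); (18,3,cv); (18,14,cv); (18,15,cv); (19,4,cv); (19,15,cv); (19,16,cv); (20,14,cv); (20,15,cv); (20,16,cv); result: nodes: 0:V, 1:V, 3:V, 4:V, 7:V, 8:V, 9:V, 10:T, 11:T, 12:T, 13:T, 14:V, 15:V, 16:V, 17:T, 18:T, 19:T, 20:T edges: (10,0,cv); (10,7,cv); (10,9,cv); (11,1,cv); (11,7,cv); (11,8,cv); (12,4,cv); (12,8,cv); (12,9,cv); (13,7,cv); (13,8,cv); (13,9,cv); (17,1,cv); (17,14,cv); (17,16,cv); (18,3,cv); (18,14,cv); (18,15,cv); (19,4,cv); (19,15,cv); (19,16,cv); (20,14,cv); (20,15,cv); (20,16,cv)
final:
nodes: 0:V, 1:V, 3:V, 4:V, 7:V, 8:V, 9:V, 10:T, 11:T, 12:T, 13:T, 14:V, 15:V, 16:V, 17:T, 18:T, 19:T, 20:T
edges: (10,0,cv); (10,7,cv); (10,9,cv); (11,1,cv); (11,7,cv); (11,8,cv); (12,4,cv); (12,8,cv); (12,9,cv); (13,7,cv); (13,8,cv); (13,9,cv); (17,1,cv); (17,14,cv); (17,16,cv); (18,3,cv); (18,14,cv); (18,15,cv); (19,4,cv); (19,15,cv); (19,16,cv); (20,14,cv); (20,15,cv); (20,16,cv)


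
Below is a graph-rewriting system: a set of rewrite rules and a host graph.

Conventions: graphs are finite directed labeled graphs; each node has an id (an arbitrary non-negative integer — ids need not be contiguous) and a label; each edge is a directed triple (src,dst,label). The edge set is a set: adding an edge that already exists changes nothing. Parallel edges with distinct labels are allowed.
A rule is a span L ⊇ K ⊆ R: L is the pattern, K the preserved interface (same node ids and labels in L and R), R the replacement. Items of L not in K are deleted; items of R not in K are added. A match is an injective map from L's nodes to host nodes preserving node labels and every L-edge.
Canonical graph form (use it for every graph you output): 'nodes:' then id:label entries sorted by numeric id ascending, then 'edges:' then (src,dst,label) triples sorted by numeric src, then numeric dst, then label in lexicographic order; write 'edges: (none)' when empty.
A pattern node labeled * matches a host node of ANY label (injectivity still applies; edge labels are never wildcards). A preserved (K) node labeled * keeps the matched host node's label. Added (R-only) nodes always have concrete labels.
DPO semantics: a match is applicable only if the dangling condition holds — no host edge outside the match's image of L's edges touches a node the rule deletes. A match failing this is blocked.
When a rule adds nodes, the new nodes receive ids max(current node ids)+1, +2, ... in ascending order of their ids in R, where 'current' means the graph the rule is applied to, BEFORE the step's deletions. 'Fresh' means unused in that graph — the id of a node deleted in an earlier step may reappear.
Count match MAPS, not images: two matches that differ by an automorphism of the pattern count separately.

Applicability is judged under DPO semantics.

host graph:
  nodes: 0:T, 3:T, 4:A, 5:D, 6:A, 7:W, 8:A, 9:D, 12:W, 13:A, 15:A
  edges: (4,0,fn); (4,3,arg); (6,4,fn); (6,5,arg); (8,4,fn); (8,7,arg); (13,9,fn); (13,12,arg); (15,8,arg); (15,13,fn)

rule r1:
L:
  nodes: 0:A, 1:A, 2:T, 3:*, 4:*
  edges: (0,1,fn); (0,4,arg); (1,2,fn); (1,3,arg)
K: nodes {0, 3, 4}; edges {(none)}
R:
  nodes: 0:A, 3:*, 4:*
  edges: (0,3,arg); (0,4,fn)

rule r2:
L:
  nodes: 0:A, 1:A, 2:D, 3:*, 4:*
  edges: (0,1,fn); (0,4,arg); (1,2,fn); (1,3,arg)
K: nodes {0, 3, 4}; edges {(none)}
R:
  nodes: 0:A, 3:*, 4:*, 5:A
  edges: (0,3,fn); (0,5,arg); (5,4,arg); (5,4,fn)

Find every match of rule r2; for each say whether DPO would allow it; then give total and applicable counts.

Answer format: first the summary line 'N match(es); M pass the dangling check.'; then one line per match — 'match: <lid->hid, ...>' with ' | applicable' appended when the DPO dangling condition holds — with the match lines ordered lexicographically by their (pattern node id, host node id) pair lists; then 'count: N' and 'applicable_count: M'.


1 match(es); 1 pass the dangling check.
match: 0->15, 1->13, 2->9, 3->12, 4->8 | applicable
count: 1
applicable_count: 1


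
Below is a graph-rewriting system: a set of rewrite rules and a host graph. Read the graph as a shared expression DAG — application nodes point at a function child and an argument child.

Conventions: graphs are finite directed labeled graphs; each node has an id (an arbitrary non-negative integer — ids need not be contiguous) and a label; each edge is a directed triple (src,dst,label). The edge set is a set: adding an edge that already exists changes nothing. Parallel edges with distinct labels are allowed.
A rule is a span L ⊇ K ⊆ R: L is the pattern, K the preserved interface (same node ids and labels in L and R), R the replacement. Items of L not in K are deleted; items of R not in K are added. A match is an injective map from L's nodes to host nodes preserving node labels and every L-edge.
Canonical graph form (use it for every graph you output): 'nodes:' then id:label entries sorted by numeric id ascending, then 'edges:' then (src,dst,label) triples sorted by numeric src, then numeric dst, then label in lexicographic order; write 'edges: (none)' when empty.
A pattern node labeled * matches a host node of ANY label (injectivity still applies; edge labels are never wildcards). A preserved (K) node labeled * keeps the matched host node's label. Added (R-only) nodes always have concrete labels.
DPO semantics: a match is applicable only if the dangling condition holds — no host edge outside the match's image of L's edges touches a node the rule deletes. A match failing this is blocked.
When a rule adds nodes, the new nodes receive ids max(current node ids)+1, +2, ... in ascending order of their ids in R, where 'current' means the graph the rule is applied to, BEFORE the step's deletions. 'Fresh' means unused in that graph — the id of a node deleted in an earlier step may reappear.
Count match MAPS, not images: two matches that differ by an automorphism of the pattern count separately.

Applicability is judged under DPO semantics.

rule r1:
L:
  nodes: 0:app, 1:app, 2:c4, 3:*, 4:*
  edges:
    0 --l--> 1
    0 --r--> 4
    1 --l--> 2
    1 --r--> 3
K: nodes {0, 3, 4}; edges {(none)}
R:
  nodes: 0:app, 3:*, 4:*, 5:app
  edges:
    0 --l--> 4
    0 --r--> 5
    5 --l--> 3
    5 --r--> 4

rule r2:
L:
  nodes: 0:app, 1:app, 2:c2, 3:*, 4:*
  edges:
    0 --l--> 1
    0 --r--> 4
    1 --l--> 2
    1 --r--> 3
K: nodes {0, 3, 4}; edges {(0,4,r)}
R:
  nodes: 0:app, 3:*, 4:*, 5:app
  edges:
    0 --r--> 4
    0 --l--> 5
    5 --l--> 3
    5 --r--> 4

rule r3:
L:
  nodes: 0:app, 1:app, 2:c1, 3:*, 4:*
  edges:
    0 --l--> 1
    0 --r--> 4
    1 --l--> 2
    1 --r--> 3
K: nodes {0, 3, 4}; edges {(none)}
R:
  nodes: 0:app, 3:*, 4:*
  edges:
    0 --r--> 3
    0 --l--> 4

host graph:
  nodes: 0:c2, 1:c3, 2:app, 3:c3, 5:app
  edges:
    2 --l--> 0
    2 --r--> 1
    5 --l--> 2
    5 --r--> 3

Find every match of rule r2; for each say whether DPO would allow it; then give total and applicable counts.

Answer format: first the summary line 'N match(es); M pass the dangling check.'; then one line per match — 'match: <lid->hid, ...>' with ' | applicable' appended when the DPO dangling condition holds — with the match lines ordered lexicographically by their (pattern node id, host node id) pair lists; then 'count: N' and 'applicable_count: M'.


1 match(es); 1 pass the dangling check.
match: 0->5, 1->2, 2->0, 3->1, 4->3 | applicable
count: 1
applicable_count: 1
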